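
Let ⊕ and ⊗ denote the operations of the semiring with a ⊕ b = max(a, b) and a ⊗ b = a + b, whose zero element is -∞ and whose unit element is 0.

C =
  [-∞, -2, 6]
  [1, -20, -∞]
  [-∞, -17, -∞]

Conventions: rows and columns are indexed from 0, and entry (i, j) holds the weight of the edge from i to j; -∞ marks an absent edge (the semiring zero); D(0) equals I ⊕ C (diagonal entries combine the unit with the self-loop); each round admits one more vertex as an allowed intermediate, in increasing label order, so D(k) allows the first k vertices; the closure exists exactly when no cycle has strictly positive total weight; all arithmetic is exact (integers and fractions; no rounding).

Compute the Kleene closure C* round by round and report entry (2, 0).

D(0):
  [0, -2, 6]
  [1, 0, -∞]
  [-∞, -17, 0]
D(1):
  [0, -2, 6]
  [1, 0, 7]
  [-∞, -17, 0]
D(2):
  [0, -2, 6]
  [1, 0, 7]
  [-16, -17, 0]
D(3):
  [0, -2, 6]
  [1, 0, 7]
  [-16, -17, 0]
Answer: C*[2][0] = -16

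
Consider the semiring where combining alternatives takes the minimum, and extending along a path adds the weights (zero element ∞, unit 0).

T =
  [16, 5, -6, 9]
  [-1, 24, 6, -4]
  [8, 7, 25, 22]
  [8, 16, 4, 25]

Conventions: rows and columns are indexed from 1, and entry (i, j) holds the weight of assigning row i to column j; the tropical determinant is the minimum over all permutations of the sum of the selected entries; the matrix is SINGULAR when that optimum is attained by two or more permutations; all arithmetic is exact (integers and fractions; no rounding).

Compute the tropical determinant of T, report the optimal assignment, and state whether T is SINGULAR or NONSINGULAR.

σ = (1, 2, 3, 4): 16 + 24 + 25 + 25 = 90
σ = (1, 2, 4, 3): 16 + 24 + 22 + 4 = 66
σ = (1, 3, 2, 4): 16 + 6 + 7 + 25 = 54
σ = (1, 3, 4, 2): 16 + 6 + 22 + 16 = 60
σ = (1, 4, 2, 3): 16 + (-4) + 7 + 4 = 23
σ = (1, 4, 3, 2): 16 + (-4) + 25 + 16 = 53
σ = (2, 1, 3, 4): 5 + (-1) + 25 + 25 = 54
σ = (2, 1, 4, 3): 5 + (-1) + 22 + 4 = 30
σ = (2, 3, 1, 4): 5 + 6 + 8 + 25 = 44
σ = (2, 3, 4, 1): 5 + 6 + 22 + 8 = 41
σ = (2, 4, 1, 3): 5 + (-4) + 8 + 4 = 13
σ = (2, 4, 3, 1): 5 + (-4) + 25 + 8 = 34
σ = (3, 1, 2, 4): (-6) + (-1) + 7 + 25 = 25
σ = (3, 1, 4, 2): (-6) + (-1) + 22 + 16 = 31
σ = (3, 2, 1, 4): (-6) + 24 + 8 + 25 = 51
σ = (3, 2, 4, 1): (-6) + 24 + 22 + 8 = 48
σ = (3, 4, 1, 2): (-6) + (-4) + 8 + 16 = 14
σ = (3, 4, 2, 1): (-6) + (-4) + 7 + 8 = 5
σ = (4, 1, 2, 3): 9 + (-1) + 7 + 4 = 19
σ = (4, 1, 3, 2): 9 + (-1) + 25 + 16 = 49
σ = (4, 2, 1, 3): 9 + 24 + 8 + 4 = 45
σ = (4, 2, 3, 1): 9 + 24 + 25 + 8 = 66
σ = (4, 3, 1, 2): 9 + 6 + 8 + 16 = 39
σ = (4, 3, 2, 1): 9 + 6 + 7 + 8 = 30
Optimal value attained by: σ = (3, 4, 2, 1).
Answer: det⊕(T) = 5; verdict: NONSINGULAR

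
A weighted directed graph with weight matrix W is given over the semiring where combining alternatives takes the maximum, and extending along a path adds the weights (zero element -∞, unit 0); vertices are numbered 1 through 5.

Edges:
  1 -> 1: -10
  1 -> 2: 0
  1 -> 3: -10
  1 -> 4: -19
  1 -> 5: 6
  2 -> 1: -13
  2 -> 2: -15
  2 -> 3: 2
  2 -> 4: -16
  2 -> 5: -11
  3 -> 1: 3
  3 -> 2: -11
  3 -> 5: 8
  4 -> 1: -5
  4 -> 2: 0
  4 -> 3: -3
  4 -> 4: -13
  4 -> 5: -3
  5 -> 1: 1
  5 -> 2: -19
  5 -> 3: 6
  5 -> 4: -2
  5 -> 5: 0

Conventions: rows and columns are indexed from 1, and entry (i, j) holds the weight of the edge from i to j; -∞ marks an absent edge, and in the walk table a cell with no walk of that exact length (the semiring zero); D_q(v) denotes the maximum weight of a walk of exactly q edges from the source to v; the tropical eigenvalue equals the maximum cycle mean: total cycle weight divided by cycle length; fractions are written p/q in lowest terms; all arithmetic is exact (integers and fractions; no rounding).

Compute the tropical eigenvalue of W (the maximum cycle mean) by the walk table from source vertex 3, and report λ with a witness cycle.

q=0: [-∞, -∞, 0, -∞, -∞]
q=1: [3, -11, -∞, -∞, 8]
q=2: [9, 3, 14, 6, 9]
q=3: [17, 9, 15, 7, 22]
q=4: [23, 17, 28, 20, 23]
q=5: [31, 23, 29, 21, 36]
Optimal cycle mean attained by: cycle 3->5->3, total 8 + 6, length 2.
Answer: λ = 7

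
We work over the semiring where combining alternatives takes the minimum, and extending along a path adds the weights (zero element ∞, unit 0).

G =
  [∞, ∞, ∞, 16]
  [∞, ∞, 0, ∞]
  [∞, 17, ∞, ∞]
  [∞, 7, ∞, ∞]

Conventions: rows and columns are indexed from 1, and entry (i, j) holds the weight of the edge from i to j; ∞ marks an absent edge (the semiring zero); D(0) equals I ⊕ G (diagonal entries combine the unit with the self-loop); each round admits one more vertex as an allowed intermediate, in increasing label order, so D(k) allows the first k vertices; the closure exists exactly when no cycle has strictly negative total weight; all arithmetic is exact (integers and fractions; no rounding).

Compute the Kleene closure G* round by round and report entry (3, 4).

D(0):
  [0, ∞, ∞, 16]
  [∞, 0, 0, ∞]
  [∞, 17, 0, ∞]
  [∞, 7, ∞, 0]
D(1):
  [0, ∞, ∞, 16]
  [∞, 0, 0, ∞]
  [∞, 17, 0, ∞]
  [∞, 7, ∞, 0]
D(2):
  [0, ∞, ∞, 16]
  [∞, 0, 0, ∞]
  [∞, 17, 0, ∞]
  [∞, 7, 7, 0]
D(3):
  [0, ∞, ∞, 16]
  [∞, 0, 0, ∞]
  [∞, 17, 0, ∞]
  [∞, 7, 7, 0]
D(4):
  [0, 23, 23, 16]
  [∞, 0, 0, ∞]
  [∞, 17, 0, ∞]
  [∞, 7, 7, 0]
Answer: G*[3][4] = ∞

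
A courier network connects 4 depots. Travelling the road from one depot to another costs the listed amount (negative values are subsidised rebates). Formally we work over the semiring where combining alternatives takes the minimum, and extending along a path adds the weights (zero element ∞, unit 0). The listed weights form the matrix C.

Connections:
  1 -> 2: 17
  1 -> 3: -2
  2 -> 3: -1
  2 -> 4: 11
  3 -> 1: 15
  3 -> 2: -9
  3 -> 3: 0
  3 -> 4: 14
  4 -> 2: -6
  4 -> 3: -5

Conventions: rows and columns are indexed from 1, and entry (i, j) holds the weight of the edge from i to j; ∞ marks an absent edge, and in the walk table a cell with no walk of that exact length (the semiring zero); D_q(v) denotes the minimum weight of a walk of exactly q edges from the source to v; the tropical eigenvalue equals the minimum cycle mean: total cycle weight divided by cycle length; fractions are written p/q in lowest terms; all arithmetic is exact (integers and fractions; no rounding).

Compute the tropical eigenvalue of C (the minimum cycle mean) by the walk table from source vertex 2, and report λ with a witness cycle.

q=0: [∞, 0, ∞, ∞]
q=1: [∞, ∞, -1, 11]
q=2: [14, -10, -1, 13]
q=3: [14, -10, -11, 1]
q=4: [4, -20, -11, 1]
Optimal cycle mean attained by: cycle 2->3->2, total (-1) + (-9), length 2.
Answer: λ = -5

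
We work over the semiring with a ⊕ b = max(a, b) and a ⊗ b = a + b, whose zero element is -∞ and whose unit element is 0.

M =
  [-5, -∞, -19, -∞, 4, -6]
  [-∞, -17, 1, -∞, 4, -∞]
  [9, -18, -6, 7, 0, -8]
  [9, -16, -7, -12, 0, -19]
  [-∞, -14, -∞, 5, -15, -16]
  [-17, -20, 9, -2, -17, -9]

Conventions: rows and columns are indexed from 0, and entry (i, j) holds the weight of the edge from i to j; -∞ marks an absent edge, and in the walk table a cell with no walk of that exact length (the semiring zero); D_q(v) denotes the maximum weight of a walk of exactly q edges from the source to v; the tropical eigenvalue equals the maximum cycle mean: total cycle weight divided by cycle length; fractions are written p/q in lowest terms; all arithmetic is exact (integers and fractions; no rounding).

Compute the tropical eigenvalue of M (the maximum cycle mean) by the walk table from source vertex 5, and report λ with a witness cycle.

q=0: [-∞, -∞, -∞, -∞, -∞, 0]
q=1: [-17, -20, 9, -2, -17, -9]
q=2: [18, -9, 3, 16, 9, 1]
q=3: [25, 0, 10, 14, 22, 12]
q=4: [23, 8, 21, 27, 29, 19]
q=5: [36, 15, 28, 34, 27, 17]
q=6: [43, 18, 27, 35, 40, 30]
Optimal cycle mean attained by: cycle 0->4->3->0, total 4 + 5 + 9, length 3.
Answer: λ = 6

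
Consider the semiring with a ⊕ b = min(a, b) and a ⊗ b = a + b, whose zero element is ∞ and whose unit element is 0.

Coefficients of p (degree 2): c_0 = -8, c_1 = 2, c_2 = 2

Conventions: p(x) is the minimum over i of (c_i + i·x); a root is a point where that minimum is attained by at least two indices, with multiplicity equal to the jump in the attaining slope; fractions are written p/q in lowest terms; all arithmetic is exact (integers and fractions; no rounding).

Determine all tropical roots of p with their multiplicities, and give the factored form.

hull edge (i=0, c=-8) to (i=2, c=2): slope 5, span 2
Factored form: p(x) = 2 ⊗ (x ⊕ (-5)) ⊗ (x ⊕ (-5))
Answer: roots = -5 (mult 2)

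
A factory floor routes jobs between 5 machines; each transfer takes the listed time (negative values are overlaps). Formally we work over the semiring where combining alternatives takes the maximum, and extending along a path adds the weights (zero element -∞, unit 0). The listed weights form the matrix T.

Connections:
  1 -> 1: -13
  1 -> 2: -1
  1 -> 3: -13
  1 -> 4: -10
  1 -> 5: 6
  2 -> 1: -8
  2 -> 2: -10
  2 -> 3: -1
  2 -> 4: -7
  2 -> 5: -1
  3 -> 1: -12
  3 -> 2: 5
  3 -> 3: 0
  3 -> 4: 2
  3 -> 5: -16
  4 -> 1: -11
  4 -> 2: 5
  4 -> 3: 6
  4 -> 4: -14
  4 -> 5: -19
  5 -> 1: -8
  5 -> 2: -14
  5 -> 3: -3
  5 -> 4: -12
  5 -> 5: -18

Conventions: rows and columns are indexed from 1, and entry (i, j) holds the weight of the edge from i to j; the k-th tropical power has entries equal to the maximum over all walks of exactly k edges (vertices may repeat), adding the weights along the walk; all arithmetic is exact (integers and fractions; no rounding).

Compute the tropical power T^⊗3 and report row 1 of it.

T^⊗2:
  [-2, -5, 3, -6, -2]
  [-9, 4, -1, 1, -2]
  [-3, 7, 8, 2, 4]
  [-3, 11, 6, 8, 4]
  [-15, 2, -3, -1, -2]
T^⊗3:
  [-9, 8, 3, 5, 4]
  [-4, 6, 7, 1, 3]
  [-1, 13, 8, 10, 6]
  [3, 13, 14, 8, 10]
  [-6, 4, 5, -1, 1]
Answer: row 1 of T^⊗3 = [-9, 8, 3, 5, 4]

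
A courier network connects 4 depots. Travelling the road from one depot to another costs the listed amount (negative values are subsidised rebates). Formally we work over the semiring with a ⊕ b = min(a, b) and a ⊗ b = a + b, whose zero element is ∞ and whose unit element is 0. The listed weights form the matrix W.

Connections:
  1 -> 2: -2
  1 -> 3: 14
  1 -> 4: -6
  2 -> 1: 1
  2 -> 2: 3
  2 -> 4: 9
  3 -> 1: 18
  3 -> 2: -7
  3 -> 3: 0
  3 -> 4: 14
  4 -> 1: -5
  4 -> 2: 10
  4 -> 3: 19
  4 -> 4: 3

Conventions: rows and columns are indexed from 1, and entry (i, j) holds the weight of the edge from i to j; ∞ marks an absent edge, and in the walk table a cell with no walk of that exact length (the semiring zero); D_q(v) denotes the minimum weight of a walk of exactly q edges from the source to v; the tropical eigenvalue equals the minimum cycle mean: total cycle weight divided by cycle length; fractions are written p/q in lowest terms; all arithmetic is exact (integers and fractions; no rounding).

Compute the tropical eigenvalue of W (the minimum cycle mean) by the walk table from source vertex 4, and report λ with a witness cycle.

q=0: [∞, ∞, ∞, 0]
q=1: [-5, 10, 19, 3]
q=2: [-2, -7, 9, -11]
q=3: [-16, -4, 8, -8]
q=4: [-13, -18, -2, -22]
Optimal cycle mean attained by: cycle 1->4->1, total (-6) + (-5), length 2.
Answer: λ = -11/2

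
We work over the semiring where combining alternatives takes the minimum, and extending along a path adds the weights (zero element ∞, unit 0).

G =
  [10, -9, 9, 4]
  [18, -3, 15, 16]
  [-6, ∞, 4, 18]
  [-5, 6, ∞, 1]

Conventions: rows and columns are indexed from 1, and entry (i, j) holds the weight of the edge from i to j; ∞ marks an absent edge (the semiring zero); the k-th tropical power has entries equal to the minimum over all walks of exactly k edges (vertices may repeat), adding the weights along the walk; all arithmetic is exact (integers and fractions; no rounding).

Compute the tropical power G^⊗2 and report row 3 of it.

G^⊗2:
  [-1, -12, 6, 5]
  [9, -6, 12, 13]
  [-2, -15, 3, -2]
  [-4, -14, 4, -1]
Answer: row 3 of G^⊗2 = [-2, -15, 3, -2]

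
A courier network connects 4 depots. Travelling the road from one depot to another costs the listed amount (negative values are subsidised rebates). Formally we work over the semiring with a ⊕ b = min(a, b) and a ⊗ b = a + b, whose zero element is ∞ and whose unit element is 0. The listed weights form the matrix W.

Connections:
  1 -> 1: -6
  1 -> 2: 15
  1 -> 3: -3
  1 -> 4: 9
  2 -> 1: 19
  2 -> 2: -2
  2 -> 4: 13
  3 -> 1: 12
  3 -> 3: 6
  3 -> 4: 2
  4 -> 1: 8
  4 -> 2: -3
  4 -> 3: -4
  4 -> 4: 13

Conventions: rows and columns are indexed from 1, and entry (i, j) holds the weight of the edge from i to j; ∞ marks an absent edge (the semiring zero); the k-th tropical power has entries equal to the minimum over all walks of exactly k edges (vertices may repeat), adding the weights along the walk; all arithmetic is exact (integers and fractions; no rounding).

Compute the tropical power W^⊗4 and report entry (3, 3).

W^⊗2:
  [-12, 6, -9, -1]
  [13, -4, 9, 11]
  [6, -1, -2, 8]
  [2, -5, 2, -2]
W^⊗3:
  [-18, -4, -15, -7]
  [7, -6, 7, 9]
  [0, -3, 3, 0]
  [-4, -7, -6, 4]
W^⊗4:
  [-24, -10, -21, -13]
  [1, -8, 4, 7]
  [-6, -5, -4, 5]
  [-10, -9, -7, -4]
Key observation: the optimum is the walk 3->4->3->4->3, with weight 2 + (-4) + 2 + (-4) = -4.
Optimal value attained by: walk 3->4->3->4->3.
Answer: (W^⊗4)[3][3] = -4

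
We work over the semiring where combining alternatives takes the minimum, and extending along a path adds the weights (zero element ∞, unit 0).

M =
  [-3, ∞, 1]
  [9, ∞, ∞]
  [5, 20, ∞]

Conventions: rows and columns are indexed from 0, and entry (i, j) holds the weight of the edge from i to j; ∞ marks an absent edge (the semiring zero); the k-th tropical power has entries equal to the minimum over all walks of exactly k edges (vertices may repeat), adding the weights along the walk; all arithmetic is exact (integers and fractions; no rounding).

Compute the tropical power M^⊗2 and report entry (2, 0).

M^⊗2:
  [-6, 21, -2]
  [6, ∞, 10]
  [2, ∞, 6]
Key observation: the optimum is the walk 2->0->0, with weight 5 + (-3) = 2.
Optimal value attained by: walk 2->0->0.
Answer: (M^⊗2)[2][0] = 2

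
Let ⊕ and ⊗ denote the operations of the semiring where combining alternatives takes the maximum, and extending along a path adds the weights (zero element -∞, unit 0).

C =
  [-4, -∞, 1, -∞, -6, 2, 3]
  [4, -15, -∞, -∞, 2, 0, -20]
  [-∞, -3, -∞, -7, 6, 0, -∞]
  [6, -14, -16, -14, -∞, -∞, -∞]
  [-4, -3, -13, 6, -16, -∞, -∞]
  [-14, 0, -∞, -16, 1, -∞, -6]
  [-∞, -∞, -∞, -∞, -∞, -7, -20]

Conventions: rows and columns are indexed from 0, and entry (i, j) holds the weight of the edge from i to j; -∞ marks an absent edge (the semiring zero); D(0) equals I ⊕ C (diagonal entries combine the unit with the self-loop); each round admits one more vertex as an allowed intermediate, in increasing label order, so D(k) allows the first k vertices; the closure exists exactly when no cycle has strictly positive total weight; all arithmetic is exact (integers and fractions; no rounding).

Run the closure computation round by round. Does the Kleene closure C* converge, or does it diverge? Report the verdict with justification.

D(0):
  [0, -∞, 1, -∞, -6, 2, 3]
  [4, 0, -∞, -∞, 2, 0, -20]
  [-∞, -3, 0, -7, 6, 0, -∞]
  [6, -14, -16, 0, -∞, -∞, -∞]
  [-4, -3, -13, 6, 0, -∞, -∞]
  [-14, 0, -∞, -16, 1, 0, -6]
  [-∞, -∞, -∞, -∞, -∞, -7, 0]
D(1):
  [0, -∞, 1, -∞, -6, 2, 3]
  [4, 0, 5, -∞, 2, 6, 7]
  [-∞, -3, 0, -7, 6, 0, -∞]
  [6, -14, 7, 0, 0, 8, 9]
  [-4, -3, -3, 6, 0, -2, -1]
  [-14, 0, -13, -16, 1, 0, -6]
  [-∞, -∞, -∞, -∞, -∞, -7, 0]
Detection: at round 2, diagonal entry (2, 2) turns strictly positive.
Key observation: the cycle 2->1->0->2 has total weight (-3) + 4 + 1, which is strictly positive.
Answer: DIVERGES — positive cycle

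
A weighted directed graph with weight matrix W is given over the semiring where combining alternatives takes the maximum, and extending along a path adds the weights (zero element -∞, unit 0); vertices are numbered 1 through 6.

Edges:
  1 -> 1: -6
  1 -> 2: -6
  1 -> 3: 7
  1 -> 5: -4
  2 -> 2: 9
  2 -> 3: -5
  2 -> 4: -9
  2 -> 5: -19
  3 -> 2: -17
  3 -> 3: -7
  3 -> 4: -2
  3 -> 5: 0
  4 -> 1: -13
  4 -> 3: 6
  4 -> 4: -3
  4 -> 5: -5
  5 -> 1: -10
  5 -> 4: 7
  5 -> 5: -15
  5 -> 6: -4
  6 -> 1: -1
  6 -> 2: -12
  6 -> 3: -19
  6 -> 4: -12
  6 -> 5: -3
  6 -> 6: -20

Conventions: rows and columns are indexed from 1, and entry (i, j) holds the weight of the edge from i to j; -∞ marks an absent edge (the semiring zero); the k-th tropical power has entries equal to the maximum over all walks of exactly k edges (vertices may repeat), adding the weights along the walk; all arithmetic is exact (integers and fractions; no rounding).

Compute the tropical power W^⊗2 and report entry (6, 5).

W^⊗2:
  [-12, 3, 1, 5, 7, -8]
  [-22, 18, 4, 0, -5, -23]
  [-10, -8, 4, 7, -7, -4]
  [-15, -11, 3, 4, 6, -9]
  [-5, -16, 13, 4, 2, -19]
  [-7, -3, 6, 4, -5, -7]
Key observation: the optimum is the walk 6->1->5, with weight (-1) + (-4) = -5.
Optimal value attained by: walk 6->1->5.
Answer: (W^⊗2)[6][5] = -5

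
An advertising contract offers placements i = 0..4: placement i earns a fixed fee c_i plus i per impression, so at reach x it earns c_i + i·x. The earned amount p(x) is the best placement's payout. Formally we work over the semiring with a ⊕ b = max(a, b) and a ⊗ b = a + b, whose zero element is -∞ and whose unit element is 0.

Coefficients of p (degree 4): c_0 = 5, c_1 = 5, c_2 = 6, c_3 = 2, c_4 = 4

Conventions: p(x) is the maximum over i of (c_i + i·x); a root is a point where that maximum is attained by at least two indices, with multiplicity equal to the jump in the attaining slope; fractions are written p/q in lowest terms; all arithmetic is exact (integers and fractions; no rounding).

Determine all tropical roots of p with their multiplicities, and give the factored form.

hull edge (i=0, c=5) to (i=2, c=6): slope 1/2, span 2
hull edge (i=2, c=6) to (i=4, c=4): slope -1, span 2
Factored form: p(x) = 4 ⊗ (x ⊕ (-1/2)) ⊗ (x ⊕ (-1/2)) ⊗ (x ⊕ 1) ⊗ (x ⊕ 1)
Answer: roots = -1/2 (mult 2), 1 (mult 2)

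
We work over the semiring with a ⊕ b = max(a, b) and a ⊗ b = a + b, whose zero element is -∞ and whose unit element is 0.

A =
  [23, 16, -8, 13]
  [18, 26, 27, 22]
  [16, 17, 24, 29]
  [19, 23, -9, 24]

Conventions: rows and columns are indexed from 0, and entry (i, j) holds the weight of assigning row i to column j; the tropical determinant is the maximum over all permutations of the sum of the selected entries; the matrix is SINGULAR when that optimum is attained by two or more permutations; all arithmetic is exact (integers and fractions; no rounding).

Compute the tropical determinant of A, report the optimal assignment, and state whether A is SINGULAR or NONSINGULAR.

σ = (0, 1, 2, 3): 23 + 26 + 24 + 24 = 97
σ = (0, 1, 3, 2): 23 + 26 + 29 + (-9) = 69
σ = (0, 2, 1, 3): 23 + 27 + 17 + 24 = 91
σ = (0, 2, 3, 1): 23 + 27 + 29 + 23 = 102
σ = (0, 3, 1, 2): 23 + 22 + 17 + (-9) = 53
σ = (0, 3, 2, 1): 23 + 22 + 24 + 23 = 92
σ = (1, 0, 2, 3): 16 + 18 + 24 + 24 = 82
σ = (1, 0, 3, 2): 16 + 18 + 29 + (-9) = 54
σ = (1, 2, 0, 3): 16 + 27 + 16 + 24 = 83
σ = (1, 2, 3, 0): 16 + 27 + 29 + 19 = 91
σ = (1, 3, 0, 2): 16 + 22 + 16 + (-9) = 45
σ = (1, 3, 2, 0): 16 + 22 + 24 + 19 = 81
σ = (2, 0, 1, 3): (-8) + 18 + 17 + 24 = 51
σ = (2, 0, 3, 1): (-8) + 18 + 29 + 23 = 62
σ = (2, 1, 0, 3): (-8) + 26 + 16 + 24 = 58
σ = (2, 1, 3, 0): (-8) + 26 + 29 + 19 = 66
σ = (2, 3, 0, 1): (-8) + 22 + 16 + 23 = 53
σ = (2, 3, 1, 0): (-8) + 22 + 17 + 19 = 50
σ = (3, 0, 1, 2): 13 + 18 + 17 + (-9) = 39
σ = (3, 0, 2, 1): 13 + 18 + 24 + 23 = 78
σ = (3, 1, 0, 2): 13 + 26 + 16 + (-9) = 46
σ = (3, 1, 2, 0): 13 + 26 + 24 + 19 = 82
σ = (3, 2, 0, 1): 13 + 27 + 16 + 23 = 79
σ = (3, 2, 1, 0): 13 + 27 + 17 + 19 = 76
Optimal value attained by: σ = (0, 2, 3, 1).
Answer: det⊕(A) = 102; verdict: NONSINGULAR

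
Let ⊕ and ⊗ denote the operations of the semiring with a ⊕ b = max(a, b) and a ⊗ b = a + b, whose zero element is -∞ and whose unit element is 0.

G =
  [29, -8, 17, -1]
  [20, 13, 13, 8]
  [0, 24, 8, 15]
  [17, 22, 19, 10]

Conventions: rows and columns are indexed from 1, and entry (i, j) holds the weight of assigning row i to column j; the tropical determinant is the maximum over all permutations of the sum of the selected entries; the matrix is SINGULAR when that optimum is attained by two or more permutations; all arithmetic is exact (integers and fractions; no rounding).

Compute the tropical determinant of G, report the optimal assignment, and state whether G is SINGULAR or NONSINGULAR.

σ = (1, 2, 3, 4): 29 + 13 + 8 + 10 = 60
σ = (1, 2, 4, 3): 29 + 13 + 15 + 19 = 76
σ = (1, 3, 2, 4): 29 + 13 + 24 + 10 = 76
σ = (1, 3, 4, 2): 29 + 13 + 15 + 22 = 79
σ = (1, 4, 2, 3): 29 + 8 + 24 + 19 = 80
σ = (1, 4, 3, 2): 29 + 8 + 8 + 22 = 67
σ = (2, 1, 3, 4): (-8) + 20 + 8 + 10 = 30
σ = (2, 1, 4, 3): (-8) + 20 + 15 + 19 = 46
σ = (2, 3, 1, 4): (-8) + 13 + 0 + 10 = 15
σ = (2, 3, 4, 1): (-8) + 13 + 15 + 17 = 37
σ = (2, 4, 1, 3): (-8) + 8 + 0 + 19 = 19
σ = (2, 4, 3, 1): (-8) + 8 + 8 + 17 = 25
σ = (3, 1, 2, 4): 17 + 20 + 24 + 10 = 71
σ = (3, 1, 4, 2): 17 + 20 + 15 + 22 = 74
σ = (3, 2, 1, 4): 17 + 13 + 0 + 10 = 40
σ = (3, 2, 4, 1): 17 + 13 + 15 + 17 = 62
σ = (3, 4, 1, 2): 17 + 8 + 0 + 22 = 47
σ = (3, 4, 2, 1): 17 + 8 + 24 + 17 = 66
σ = (4, 1, 2, 3): (-1) + 20 + 24 + 19 = 62
σ = (4, 1, 3, 2): (-1) + 20 + 8 + 22 = 49
σ = (4, 2, 1, 3): (-1) + 13 + 0 + 19 = 31
σ = (4, 2, 3, 1): (-1) + 13 + 8 + 17 = 37
σ = (4, 3, 1, 2): (-1) + 13 + 0 + 22 = 34
σ = (4, 3, 2, 1): (-1) + 13 + 24 + 17 = 53
Optimal value attained by: σ = (1, 4, 2, 3).
Answer: det⊕(G) = 80; verdict: NONSINGULAR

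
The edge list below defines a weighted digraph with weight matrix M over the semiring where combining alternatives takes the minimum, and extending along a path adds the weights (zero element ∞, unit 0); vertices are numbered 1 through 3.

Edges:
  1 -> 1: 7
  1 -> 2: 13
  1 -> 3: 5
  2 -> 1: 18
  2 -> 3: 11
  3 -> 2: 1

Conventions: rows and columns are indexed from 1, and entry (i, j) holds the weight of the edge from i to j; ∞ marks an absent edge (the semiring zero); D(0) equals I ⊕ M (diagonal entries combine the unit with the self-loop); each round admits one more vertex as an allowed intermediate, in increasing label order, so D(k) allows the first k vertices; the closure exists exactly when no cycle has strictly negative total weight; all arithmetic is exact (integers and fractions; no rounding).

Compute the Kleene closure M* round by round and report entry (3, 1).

D(0):
  [0, 13, 5]
  [18, 0, 11]
  [∞, 1, 0]
D(1):
  [0, 13, 5]
  [18, 0, 11]
  [∞, 1, 0]
D(2):
  [0, 13, 5]
  [18, 0, 11]
  [19, 1, 0]
D(3):
  [0, 6, 5]
  [18, 0, 11]
  [19, 1, 0]
Answer: M*[3][1] = 19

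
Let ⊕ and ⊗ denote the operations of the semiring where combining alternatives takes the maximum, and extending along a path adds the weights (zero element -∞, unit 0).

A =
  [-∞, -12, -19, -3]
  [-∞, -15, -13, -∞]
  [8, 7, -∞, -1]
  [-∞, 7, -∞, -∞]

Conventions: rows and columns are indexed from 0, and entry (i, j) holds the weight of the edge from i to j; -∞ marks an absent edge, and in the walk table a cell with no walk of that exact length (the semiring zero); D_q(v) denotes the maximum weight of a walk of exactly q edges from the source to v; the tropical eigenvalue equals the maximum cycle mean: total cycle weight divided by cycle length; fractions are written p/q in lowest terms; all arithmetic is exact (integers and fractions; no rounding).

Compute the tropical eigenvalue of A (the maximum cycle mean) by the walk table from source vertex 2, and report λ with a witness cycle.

q=0: [-∞, -∞, 0, -∞]
q=1: [8, 7, -∞, -1]
q=2: [-∞, 6, -6, 5]
q=3: [2, 12, -7, -7]
q=4: [1, 0, -1, -1]
Optimal cycle mean attained by: cycle 0->3->1->2->0, total (-3) + 7 + (-13) + 8, length 4.
Answer: λ = -1/4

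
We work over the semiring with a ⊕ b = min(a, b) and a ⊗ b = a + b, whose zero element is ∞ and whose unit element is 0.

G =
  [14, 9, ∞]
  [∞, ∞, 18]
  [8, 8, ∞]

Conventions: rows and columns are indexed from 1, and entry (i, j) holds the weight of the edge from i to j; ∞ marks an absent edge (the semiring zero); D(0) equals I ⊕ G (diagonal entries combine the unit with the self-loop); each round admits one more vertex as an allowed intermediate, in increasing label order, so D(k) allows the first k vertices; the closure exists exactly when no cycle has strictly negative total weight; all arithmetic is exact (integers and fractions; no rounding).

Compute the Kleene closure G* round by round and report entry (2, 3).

D(0):
  [0, 9, ∞]
  [∞, 0, 18]
  [8, 8, 0]
D(1):
  [0, 9, ∞]
  [∞, 0, 18]
  [8, 8, 0]
D(2):
  [0, 9, 27]
  [∞, 0, 18]
  [8, 8, 0]
D(3):
  [0, 9, 27]
  [26, 0, 18]
  [8, 8, 0]
Answer: G*[2][3] = 18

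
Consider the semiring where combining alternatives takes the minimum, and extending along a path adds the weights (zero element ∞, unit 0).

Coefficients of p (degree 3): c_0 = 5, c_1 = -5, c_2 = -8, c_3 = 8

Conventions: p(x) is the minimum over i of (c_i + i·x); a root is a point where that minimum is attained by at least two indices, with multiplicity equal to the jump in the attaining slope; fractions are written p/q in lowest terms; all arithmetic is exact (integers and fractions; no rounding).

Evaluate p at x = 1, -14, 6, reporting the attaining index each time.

p(1) = min(5+0·1=5, -5+1·1=-4, -8+2·1=-6, 8+3·1=11) = -6 (attained by i=2)
p(-14) = min(5+0·(-14)=5, -5+1·(-14)=-19, -8+2·(-14)=-36, 8+3·(-14)=-34) = -36 (attained by i=2)
p(6) = min(5+0·6=5, -5+1·6=1, -8+2·6=4, 8+3·6=26) = 1 (attained by i=1)
Answer: p(1) = -6; p(-14) = -36; p(6) = 1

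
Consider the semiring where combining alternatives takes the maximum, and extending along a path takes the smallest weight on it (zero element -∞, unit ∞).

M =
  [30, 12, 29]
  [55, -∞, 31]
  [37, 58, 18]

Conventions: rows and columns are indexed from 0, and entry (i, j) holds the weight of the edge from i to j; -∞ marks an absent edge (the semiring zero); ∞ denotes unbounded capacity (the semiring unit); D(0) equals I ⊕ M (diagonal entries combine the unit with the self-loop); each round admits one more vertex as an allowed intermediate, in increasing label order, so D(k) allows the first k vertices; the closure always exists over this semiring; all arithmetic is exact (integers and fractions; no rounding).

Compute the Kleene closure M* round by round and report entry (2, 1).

D(0):
  [∞, 12, 29]
  [55, ∞, 31]
  [37, 58, ∞]
D(1):
  [∞, 12, 29]
  [55, ∞, 31]
  [37, 58, ∞]
D(2):
  [∞, 12, 29]
  [55, ∞, 31]
  [55, 58, ∞]
D(3):
  [∞, 29, 29]
  [55, ∞, 31]
  [55, 58, ∞]
Answer: M*[2][1] = 58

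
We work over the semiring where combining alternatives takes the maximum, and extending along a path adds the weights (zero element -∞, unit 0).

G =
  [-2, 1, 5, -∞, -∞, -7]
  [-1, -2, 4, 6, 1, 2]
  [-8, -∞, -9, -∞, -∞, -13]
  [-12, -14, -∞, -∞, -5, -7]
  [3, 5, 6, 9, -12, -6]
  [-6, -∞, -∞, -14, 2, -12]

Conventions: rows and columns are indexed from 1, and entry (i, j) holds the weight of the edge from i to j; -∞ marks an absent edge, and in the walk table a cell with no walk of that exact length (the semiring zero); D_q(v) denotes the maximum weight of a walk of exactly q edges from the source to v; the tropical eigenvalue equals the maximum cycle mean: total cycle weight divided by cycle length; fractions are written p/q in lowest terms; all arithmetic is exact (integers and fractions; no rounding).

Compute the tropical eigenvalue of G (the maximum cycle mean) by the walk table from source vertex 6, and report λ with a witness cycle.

q=0: [-∞, -∞, -∞, -∞, -∞, 0]
q=1: [-6, -∞, -∞, -14, 2, -12]
q=2: [5, 7, 8, 11, -10, -4]
q=3: [6, 6, 11, 13, 8, 9]
q=4: [11, 13, 14, 17, 11, 8]
q=5: [14, 16, 17, 20, 14, 15]
q=6: [17, 19, 20, 23, 17, 18]
Optimal cycle mean attained by: cycle 2->5->2, total 1 + 5, length 2.
Answer: λ = 3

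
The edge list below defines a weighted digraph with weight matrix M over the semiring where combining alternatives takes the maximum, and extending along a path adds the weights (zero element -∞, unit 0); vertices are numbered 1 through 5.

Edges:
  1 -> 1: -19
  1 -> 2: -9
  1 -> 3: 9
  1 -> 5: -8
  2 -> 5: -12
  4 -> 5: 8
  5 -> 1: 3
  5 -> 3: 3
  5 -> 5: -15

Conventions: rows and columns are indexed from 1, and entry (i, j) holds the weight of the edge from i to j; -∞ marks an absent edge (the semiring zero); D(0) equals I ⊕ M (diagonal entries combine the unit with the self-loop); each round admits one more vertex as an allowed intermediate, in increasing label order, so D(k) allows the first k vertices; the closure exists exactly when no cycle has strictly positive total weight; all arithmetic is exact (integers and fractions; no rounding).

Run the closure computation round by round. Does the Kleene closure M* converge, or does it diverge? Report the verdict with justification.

D(0):
  [0, -9, 9, -∞, -8]
  [-∞, 0, -∞, -∞, -12]
  [-∞, -∞, 0, -∞, -∞]
  [-∞, -∞, -∞, 0, 8]
  [3, -∞, 3, -∞, 0]
D(1):
  [0, -9, 9, -∞, -8]
  [-∞, 0, -∞, -∞, -12]
  [-∞, -∞, 0, -∞, -∞]
  [-∞, -∞, -∞, 0, 8]
  [3, -6, 12, -∞, 0]
D(2):
  [0, -9, 9, -∞, -8]
  [-∞, 0, -∞, -∞, -12]
  [-∞, -∞, 0, -∞, -∞]
  [-∞, -∞, -∞, 0, 8]
  [3, -6, 12, -∞, 0]
D(3):
  [0, -9, 9, -∞, -8]
  [-∞, 0, -∞, -∞, -12]
  [-∞, -∞, 0, -∞, -∞]
  [-∞, -∞, -∞, 0, 8]
  [3, -6, 12, -∞, 0]
D(4):
  [0, -9, 9, -∞, -8]
  [-∞, 0, -∞, -∞, -12]
  [-∞, -∞, 0, -∞, -∞]
  [-∞, -∞, -∞, 0, 8]
  [3, -6, 12, -∞, 0]
D(5):
  [0, -9, 9, -∞, -8]
  [-9, 0, 0, -∞, -12]
  [-∞, -∞, 0, -∞, -∞]
  [11, 2, 20, 0, 8]
  [3, -6, 12, -∞, 0]
Key observation: every diagonal entry stays at the unit through all rounds, so no improving cycle exists.
Answer: CONVERGES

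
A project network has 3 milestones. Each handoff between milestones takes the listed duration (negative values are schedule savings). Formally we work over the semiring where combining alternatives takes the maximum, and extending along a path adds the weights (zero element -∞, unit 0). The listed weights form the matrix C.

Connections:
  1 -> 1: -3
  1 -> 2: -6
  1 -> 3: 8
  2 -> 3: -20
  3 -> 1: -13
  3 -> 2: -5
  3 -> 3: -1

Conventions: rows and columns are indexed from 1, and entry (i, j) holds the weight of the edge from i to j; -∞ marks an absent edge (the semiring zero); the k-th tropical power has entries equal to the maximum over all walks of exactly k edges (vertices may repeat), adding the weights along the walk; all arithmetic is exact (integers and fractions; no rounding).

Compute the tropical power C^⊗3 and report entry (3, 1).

C^⊗2:
  [-5, 3, 7]
  [-33, -25, -21]
  [-14, -6, -2]
C^⊗3:
  [-6, 2, 6]
  [-34, -26, -22]
  [-15, -7, -3]
Key observation: the optimum is the walk 3->3->3->1, with weight (-1) + (-1) + (-13) = -15.
Optimal value attained by: walk 3->3->3->1.
Answer: (C^⊗3)[3][1] = -15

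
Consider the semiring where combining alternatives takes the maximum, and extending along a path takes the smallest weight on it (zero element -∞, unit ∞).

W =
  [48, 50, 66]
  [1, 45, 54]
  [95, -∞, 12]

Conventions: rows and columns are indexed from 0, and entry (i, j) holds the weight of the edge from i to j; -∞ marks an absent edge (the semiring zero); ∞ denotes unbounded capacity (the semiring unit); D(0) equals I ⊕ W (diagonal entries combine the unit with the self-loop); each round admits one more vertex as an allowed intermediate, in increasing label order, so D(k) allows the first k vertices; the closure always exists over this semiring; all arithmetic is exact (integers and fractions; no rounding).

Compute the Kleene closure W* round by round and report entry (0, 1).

D(0):
  [∞, 50, 66]
  [1, ∞, 54]
  [95, -∞, ∞]
D(1):
  [∞, 50, 66]
  [1, ∞, 54]
  [95, 50, ∞]
D(2):
  [∞, 50, 66]
  [1, ∞, 54]
  [95, 50, ∞]
D(3):
  [∞, 50, 66]
  [54, ∞, 54]
  [95, 50, ∞]
Answer: W*[0][1] = 50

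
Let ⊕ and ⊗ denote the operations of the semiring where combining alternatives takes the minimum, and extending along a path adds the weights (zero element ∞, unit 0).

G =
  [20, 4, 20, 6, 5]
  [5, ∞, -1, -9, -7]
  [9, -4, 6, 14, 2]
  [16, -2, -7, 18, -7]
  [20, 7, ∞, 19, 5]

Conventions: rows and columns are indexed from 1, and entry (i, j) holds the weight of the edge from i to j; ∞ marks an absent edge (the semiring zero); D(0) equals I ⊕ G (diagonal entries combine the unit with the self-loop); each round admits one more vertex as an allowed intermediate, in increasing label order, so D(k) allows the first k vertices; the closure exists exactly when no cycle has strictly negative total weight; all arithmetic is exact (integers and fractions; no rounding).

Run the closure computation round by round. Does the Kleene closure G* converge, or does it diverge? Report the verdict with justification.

D(0):
  [0, 4, 20, 6, 5]
  [5, 0, -1, -9, -7]
  [9, -4, 0, 14, 2]
  [16, -2, -7, 0, -7]
  [20, 7, ∞, 19, 0]
D(1):
  [0, 4, 20, 6, 5]
  [5, 0, -1, -9, -7]
  [9, -4, 0, 14, 2]
  [16, -2, -7, 0, -7]
  [20, 7, 40, 19, 0]
Detection: at round 2, diagonal entry (3, 3) turns strictly negative.
Key observation: the cycle 3->2->3 has total weight (-4) + (-1), which is strictly negative.
Answer: DIVERGES — negative cycle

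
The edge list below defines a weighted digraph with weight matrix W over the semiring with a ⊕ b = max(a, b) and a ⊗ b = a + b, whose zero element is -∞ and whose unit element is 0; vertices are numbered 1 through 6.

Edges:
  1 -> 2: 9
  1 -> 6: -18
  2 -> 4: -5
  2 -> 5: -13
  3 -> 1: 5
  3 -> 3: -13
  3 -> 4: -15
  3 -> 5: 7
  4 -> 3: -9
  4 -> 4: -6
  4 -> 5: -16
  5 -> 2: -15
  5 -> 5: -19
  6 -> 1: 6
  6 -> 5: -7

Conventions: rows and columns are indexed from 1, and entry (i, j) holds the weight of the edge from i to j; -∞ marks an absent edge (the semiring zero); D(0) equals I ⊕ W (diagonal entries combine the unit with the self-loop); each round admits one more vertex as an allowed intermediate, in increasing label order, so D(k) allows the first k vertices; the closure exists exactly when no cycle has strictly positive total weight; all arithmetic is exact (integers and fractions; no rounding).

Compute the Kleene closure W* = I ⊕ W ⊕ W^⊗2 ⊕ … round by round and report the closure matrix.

D(0):
  [0, 9, -∞, -∞, -∞, -18]
  [-∞, 0, -∞, -5, -13, -∞]
  [5, -∞, 0, -15, 7, -∞]
  [-∞, -∞, -9, 0, -16, -∞]
  [-∞, -15, -∞, -∞, 0, -∞]
  [6, -∞, -∞, -∞, -7, 0]
D(1):
  [0, 9, -∞, -∞, -∞, -18]
  [-∞, 0, -∞, -5, -13, -∞]
  [5, 14, 0, -15, 7, -13]
  [-∞, -∞, -9, 0, -16, -∞]
  [-∞, -15, -∞, -∞, 0, -∞]
  [6, 15, -∞, -∞, -7, 0]
D(2):
  [0, 9, -∞, 4, -4, -18]
  [-∞, 0, -∞, -5, -13, -∞]
  [5, 14, 0, 9, 7, -13]
  [-∞, -∞, -9, 0, -16, -∞]
  [-∞, -15, -∞, -20, 0, -∞]
  [6, 15, -∞, 10, 2, 0]
D(3):
  [0, 9, -∞, 4, -4, -18]
  [-∞, 0, -∞, -5, -13, -∞]
  [5, 14, 0, 9, 7, -13]
  [-4, 5, -9, 0, -2, -22]
  [-∞, -15, -∞, -20, 0, -∞]
  [6, 15, -∞, 10, 2, 0]
D(4):
  [0, 9, -5, 4, 2, -18]
  [-9, 0, -14, -5, -7, -27]
  [5, 14, 0, 9, 7, -13]
  [-4, 5, -9, 0, -2, -22]
  [-24, -15, -29, -20, 0, -42]
  [6, 15, 1, 10, 8, 0]
D(5):
  [0, 9, -5, 4, 2, -18]
  [-9, 0, -14, -5, -7, -27]
  [5, 14, 0, 9, 7, -13]
  [-4, 5, -9, 0, -2, -22]
  [-24, -15, -29, -20, 0, -42]
  [6, 15, 1, 10, 8, 0]
D(6):
  [0, 9, -5, 4, 2, -18]
  [-9, 0, -14, -5, -7, -27]
  [5, 14, 0, 9, 7, -13]
  [-4, 5, -9, 0, -2, -22]
  [-24, -15, -29, -20, 0, -42]
  [6, 15, 1, 10, 8, 0]
Answer: W* = [[0, 9, -5, 4, 2, -18], [-9, 0, -14, -5, -7, -27], [5, 14, 0, 9, 7, -13], [-4, 5, -9, 0, -2, -22], [-24, -15, -29, -20, 0, -42], [6, 15, 1, 10, 8, 0]]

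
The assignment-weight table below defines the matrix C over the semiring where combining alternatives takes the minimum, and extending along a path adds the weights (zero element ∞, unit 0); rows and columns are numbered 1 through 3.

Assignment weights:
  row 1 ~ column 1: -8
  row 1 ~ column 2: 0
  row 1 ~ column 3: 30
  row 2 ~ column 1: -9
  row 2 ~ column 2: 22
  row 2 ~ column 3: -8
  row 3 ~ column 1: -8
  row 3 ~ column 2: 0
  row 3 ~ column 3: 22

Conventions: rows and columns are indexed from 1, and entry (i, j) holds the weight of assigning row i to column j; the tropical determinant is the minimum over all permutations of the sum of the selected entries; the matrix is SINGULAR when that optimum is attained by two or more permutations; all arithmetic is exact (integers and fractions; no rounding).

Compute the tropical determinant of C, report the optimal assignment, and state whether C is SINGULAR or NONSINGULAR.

σ = (1, 2, 3): (-8) + 22 + 22 = 36
σ = (1, 3, 2): (-8) + (-8) + 0 = -16
σ = (2, 1, 3): 0 + (-9) + 22 = 13
σ = (2, 3, 1): 0 + (-8) + (-8) = -16
σ = (3, 1, 2): 30 + (-9) + 0 = 21
σ = (3, 2, 1): 30 + 22 + (-8) = 44
Optimal value attained by: σ = (1, 3, 2).
Answer: det⊕(C) = -16; verdict: SINGULAR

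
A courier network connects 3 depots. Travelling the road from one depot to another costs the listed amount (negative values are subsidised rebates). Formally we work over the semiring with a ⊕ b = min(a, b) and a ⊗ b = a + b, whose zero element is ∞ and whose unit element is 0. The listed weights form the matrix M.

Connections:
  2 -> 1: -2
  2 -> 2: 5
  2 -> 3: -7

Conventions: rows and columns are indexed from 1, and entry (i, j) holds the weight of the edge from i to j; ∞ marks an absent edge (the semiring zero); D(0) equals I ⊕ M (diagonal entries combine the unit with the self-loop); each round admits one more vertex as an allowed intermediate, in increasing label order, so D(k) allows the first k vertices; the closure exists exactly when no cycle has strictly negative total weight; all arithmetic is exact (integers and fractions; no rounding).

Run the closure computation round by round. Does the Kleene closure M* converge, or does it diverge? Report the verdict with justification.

D(0):
  [0, ∞, ∞]
  [-2, 0, -7]
  [∞, ∞, 0]
D(1):
  [0, ∞, ∞]
  [-2, 0, -7]
  [∞, ∞, 0]
D(2):
  [0, ∞, ∞]
  [-2, 0, -7]
  [∞, ∞, 0]
D(3):
  [0, ∞, ∞]
  [-2, 0, -7]
  [∞, ∞, 0]
Key observation: every diagonal entry stays at the unit through all rounds, so no improving cycle exists.
Answer: CONVERGES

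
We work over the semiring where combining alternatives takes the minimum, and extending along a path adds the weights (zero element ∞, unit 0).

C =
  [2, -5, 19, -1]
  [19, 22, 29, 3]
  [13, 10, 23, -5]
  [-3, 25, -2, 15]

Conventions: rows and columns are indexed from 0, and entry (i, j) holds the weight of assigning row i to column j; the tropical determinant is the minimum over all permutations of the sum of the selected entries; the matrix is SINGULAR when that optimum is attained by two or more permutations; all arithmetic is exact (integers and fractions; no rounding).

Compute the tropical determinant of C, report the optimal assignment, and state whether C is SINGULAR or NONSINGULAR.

σ = (0, 1, 2, 3): 2 + 22 + 23 + 15 = 62
σ = (0, 1, 3, 2): 2 + 22 + (-5) + (-2) = 17
σ = (0, 2, 1, 3): 2 + 29 + 10 + 15 = 56
σ = (0, 2, 3, 1): 2 + 29 + (-5) + 25 = 51
σ = (0, 3, 1, 2): 2 + 3 + 10 + (-2) = 13
σ = (0, 3, 2, 1): 2 + 3 + 23 + 25 = 53
σ = (1, 0, 2, 3): (-5) + 19 + 23 + 15 = 52
σ = (1, 0, 3, 2): (-5) + 19 + (-5) + (-2) = 7
σ = (1, 2, 0, 3): (-5) + 29 + 13 + 15 = 52
σ = (1, 2, 3, 0): (-5) + 29 + (-5) + (-3) = 16
σ = (1, 3, 0, 2): (-5) + 3 + 13 + (-2) = 9
σ = (1, 3, 2, 0): (-5) + 3 + 23 + (-3) = 18
σ = (2, 0, 1, 3): 19 + 19 + 10 + 15 = 63
σ = (2, 0, 3, 1): 19 + 19 + (-5) + 25 = 58
σ = (2, 1, 0, 3): 19 + 22 + 13 + 15 = 69
σ = (2, 1, 3, 0): 19 + 22 + (-5) + (-3) = 33
σ = (2, 3, 0, 1): 19 + 3 + 13 + 25 = 60
σ = (2, 3, 1, 0): 19 + 3 + 10 + (-3) = 29
σ = (3, 0, 1, 2): (-1) + 19 + 10 + (-2) = 26
σ = (3, 0, 2, 1): (-1) + 19 + 23 + 25 = 66
σ = (3, 1, 0, 2): (-1) + 22 + 13 + (-2) = 32
σ = (3, 1, 2, 0): (-1) + 22 + 23 + (-3) = 41
σ = (3, 2, 0, 1): (-1) + 29 + 13 + 25 = 66
σ = (3, 2, 1, 0): (-1) + 29 + 10 + (-3) = 35
Optimal value attained by: σ = (1, 0, 3, 2).
Answer: det⊕(C) = 7; verdict: NONSINGULAR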